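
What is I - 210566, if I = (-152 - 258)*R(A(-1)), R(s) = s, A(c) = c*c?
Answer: -210976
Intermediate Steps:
A(c) = c**2
I = -410 (I = (-152 - 258)*(-1)**2 = -410*1 = -410)
I - 210566 = -410 - 210566 = -210976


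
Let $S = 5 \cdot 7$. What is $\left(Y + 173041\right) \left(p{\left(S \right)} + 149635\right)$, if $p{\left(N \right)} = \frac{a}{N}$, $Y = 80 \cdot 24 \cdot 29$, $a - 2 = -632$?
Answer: $34220549857$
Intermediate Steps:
$S = 35$
$a = -630$ ($a = 2 - 632 = -630$)
$Y = 55680$ ($Y = 1920 \cdot 29 = 55680$)
$p{\left(N \right)} = - \frac{630}{N}$
$\left(Y + 173041\right) \left(p{\left(S \right)} + 149635\right) = \left(55680 + 173041\right) \left(- \frac{630}{35} + 149635\right) = 228721 \left(\left(-630\right) \frac{1}{35} + 149635\right) = 228721 \left(-18 + 149635\right) = 228721 \cdot 149617 = 34220549857$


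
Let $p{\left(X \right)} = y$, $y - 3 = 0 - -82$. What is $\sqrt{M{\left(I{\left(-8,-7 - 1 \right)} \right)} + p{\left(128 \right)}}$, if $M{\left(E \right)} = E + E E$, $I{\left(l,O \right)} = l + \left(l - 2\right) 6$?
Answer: $\sqrt{4641} \approx 68.125$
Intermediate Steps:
$y = 85$ ($y = 3 + \left(0 - -82\right) = 3 + \left(0 + 82\right) = 3 + 82 = 85$)
$p{\left(X \right)} = 85$
$I{\left(l,O \right)} = -12 + 7 l$ ($I{\left(l,O \right)} = l + \left(l - 2\right) 6 = l + \left(-2 + l\right) 6 = l + \left(-12 + 6 l\right) = -12 + 7 l$)
$M{\left(E \right)} = E + E^{2}$
$\sqrt{M{\left(I{\left(-8,-7 - 1 \right)} \right)} + p{\left(128 \right)}} = \sqrt{\left(-12 + 7 \left(-8\right)\right) \left(1 + \left(-12 + 7 \left(-8\right)\right)\right) + 85} = \sqrt{\left(-12 - 56\right) \left(1 - 68\right) + 85} = \sqrt{- 68 \left(1 - 68\right) + 85} = \sqrt{\left(-68\right) \left(-67\right) + 85} = \sqrt{4556 + 85} = \sqrt{4641}$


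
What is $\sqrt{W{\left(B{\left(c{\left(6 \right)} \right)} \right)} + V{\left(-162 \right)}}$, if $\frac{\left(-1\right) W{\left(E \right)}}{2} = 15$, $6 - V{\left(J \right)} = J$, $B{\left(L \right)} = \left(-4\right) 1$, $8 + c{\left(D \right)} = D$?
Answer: $\sqrt{138} \approx 11.747$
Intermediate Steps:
$c{\left(D \right)} = -8 + D$
$B{\left(L \right)} = -4$
$V{\left(J \right)} = 6 - J$
$W{\left(E \right)} = -30$ ($W{\left(E \right)} = \left(-2\right) 15 = -30$)
$\sqrt{W{\left(B{\left(c{\left(6 \right)} \right)} \right)} + V{\left(-162 \right)}} = \sqrt{-30 + \left(6 - -162\right)} = \sqrt{-30 + \left(6 + 162\right)} = \sqrt{-30 + 168} = \sqrt{138}$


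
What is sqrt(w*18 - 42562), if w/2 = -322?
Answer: I*sqrt(54154) ≈ 232.71*I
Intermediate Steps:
w = -644 (w = 2*(-322) = -644)
sqrt(w*18 - 42562) = sqrt(-644*18 - 42562) = sqrt(-11592 - 42562) = sqrt(-54154) = I*sqrt(54154)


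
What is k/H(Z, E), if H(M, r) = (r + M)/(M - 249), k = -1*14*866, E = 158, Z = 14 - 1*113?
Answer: 4219152/59 ≈ 71511.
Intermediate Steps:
Z = -99 (Z = 14 - 113 = -99)
k = -12124 (k = -14*866 = -12124)
H(M, r) = (M + r)/(-249 + M)
k/H(Z, E) = -12124*(-249 - 99)/(-99 + 158) = -12124/(59/(-348)) = -12124/((-1/348*59)) = -12124/(-59/348) = -12124*(-348/59) = 4219152/59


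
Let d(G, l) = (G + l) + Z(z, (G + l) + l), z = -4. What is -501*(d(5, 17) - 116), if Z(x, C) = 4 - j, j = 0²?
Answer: 45090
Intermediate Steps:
j = 0
Z(x, C) = 4 (Z(x, C) = 4 - 1*0 = 4 + 0 = 4)
d(G, l) = 4 + G + l (d(G, l) = (G + l) + 4 = 4 + G + l)
-501*(d(5, 17) - 116) = -501*((4 + 5 + 17) - 116) = -501*(26 - 116) = -501*(-90) = 45090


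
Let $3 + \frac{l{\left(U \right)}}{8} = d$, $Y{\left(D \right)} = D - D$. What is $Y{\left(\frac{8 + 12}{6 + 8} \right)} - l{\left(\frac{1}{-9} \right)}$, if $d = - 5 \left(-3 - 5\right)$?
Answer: $-296$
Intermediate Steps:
$d = 40$ ($d = \left(-5\right) \left(-8\right) = 40$)
$Y{\left(D \right)} = 0$
$l{\left(U \right)} = 296$ ($l{\left(U \right)} = -24 + 8 \cdot 40 = -24 + 320 = 296$)
$Y{\left(\frac{8 + 12}{6 + 8} \right)} - l{\left(\frac{1}{-9} \right)} = 0 - 296 = -296$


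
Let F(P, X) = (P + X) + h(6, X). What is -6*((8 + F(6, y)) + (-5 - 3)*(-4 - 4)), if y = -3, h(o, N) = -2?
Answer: -438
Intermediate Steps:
F(P, X) = -2 + P + X (F(P, X) = (P + X) - 2 = -2 + P + X)
-6*((8 + F(6, y)) + (-5 - 3)*(-4 - 4)) = -6*((8 + (-2 + 6 - 3)) + (-5 - 3)*(-4 - 4)) = -6*((8 + 1) - 8*(-8)) = -6*(9 + 64) = -6*73 = -438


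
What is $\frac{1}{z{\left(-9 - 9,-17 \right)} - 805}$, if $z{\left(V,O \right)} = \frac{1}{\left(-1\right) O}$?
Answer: $- \frac{17}{13684} \approx -0.0012423$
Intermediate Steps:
$z{\left(V,O \right)} = - \frac{1}{O}$
$\frac{1}{z{\left(-9 - 9,-17 \right)} - 805} = \frac{1}{- \frac{1}{-17} - 805} = \frac{1}{\left(-1\right) \left(- \frac{1}{17}\right) - 805} = \frac{1}{\frac{1}{17} - 805} = \frac{1}{- \frac{13684}{17}} = - \frac{17}{13684}$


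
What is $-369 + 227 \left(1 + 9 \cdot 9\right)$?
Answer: $18245$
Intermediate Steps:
$-369 + 227 \left(1 + 9 \cdot 9\right) = -369 + 227 \left(1 + 81\right) = -369 + 227 \cdot 82 = -369 + 18614 = 18245$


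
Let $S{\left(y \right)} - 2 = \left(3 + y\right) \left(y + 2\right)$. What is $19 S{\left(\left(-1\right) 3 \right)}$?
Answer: $38$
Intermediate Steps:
$S{\left(y \right)} = 2 + \left(2 + y\right) \left(3 + y\right)$ ($S{\left(y \right)} = 2 + \left(3 + y\right) \left(y + 2\right) = 2 + \left(3 + y\right) \left(2 + y\right) = 2 + \left(2 + y\right) \left(3 + y\right)$)
$19 S{\left(\left(-1\right) 3 \right)} = 19 \left(8 + \left(\left(-1\right) 3\right)^{2} + 5 \left(\left(-1\right) 3\right)\right) = 19 \left(8 + \left(-3\right)^{2} + 5 \left(-3\right)\right) = 19 \left(8 + 9 - 15\right) = 19 \cdot 2 = 38$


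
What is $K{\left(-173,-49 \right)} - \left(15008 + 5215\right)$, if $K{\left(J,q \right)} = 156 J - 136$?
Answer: $-47347$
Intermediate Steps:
$K{\left(J,q \right)} = -136 + 156 J$
$K{\left(-173,-49 \right)} - \left(15008 + 5215\right) = \left(-136 + 156 \left(-173\right)\right) - \left(15008 + 5215\right) = \left(-136 - 26988\right) - 20223 = -27124 - 20223 = -47347$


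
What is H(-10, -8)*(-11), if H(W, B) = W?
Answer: 110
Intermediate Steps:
H(-10, -8)*(-11) = -10*(-11) = 110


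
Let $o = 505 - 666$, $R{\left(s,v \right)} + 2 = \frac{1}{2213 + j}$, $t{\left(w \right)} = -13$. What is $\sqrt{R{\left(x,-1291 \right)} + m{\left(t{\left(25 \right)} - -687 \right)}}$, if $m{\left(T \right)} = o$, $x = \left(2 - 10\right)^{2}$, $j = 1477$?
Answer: $\frac{i \sqrt{246602290}}{1230} \approx 12.767 i$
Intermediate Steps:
$x = 64$ ($x = \left(-8\right)^{2} = 64$)
$R{\left(s,v \right)} = - \frac{7379}{3690}$ ($R{\left(s,v \right)} = -2 + \frac{1}{2213 + 1477} = -2 + \frac{1}{3690} = - \frac{7379}{3690}$)
$o = -161$ ($o = 505 - 666 = -161$)
$m{\left(T \right)} = -161$
$\sqrt{R{\left(x,-1291 \right)} + m{\left(t{\left(25 \right)} - -687 \right)}} = \sqrt{- \frac{7379}{3690} - 161} = \sqrt{- \frac{601469}{3690}} = \frac{i \sqrt{246602290}}{1230}$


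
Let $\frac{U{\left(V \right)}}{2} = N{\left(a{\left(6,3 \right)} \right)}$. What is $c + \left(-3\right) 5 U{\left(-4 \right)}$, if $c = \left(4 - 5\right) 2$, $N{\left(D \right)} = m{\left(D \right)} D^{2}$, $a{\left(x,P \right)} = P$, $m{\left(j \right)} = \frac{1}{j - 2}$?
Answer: $-272$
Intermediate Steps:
$m{\left(j \right)} = \frac{1}{-2 + j}$
$N{\left(D \right)} = \frac{D^{2}}{-2 + D}$
$U{\left(V \right)} = 18$ ($U{\left(V \right)} = 2 \frac{3^{2}}{-2 + 3} = 2 \cdot \frac{9}{1} = 2 \cdot 9 \cdot 1 = 2 \cdot 9 = 18$)
$c = -2$ ($c = \left(-1\right) 2 = -2$)
$c + \left(-3\right) 5 U{\left(-4 \right)} = -2 + \left(-3\right) 5 \cdot 18 = -2 - 270 = -272$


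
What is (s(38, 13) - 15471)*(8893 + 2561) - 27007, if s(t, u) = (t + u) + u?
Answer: -176498785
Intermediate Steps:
s(t, u) = t + 2*u
(s(38, 13) - 15471)*(8893 + 2561) - 27007 = ((38 + 2*13) - 15471)*(8893 + 2561) - 27007 = ((38 + 26) - 15471)*11454 - 27007 = (64 - 15471)*11454 - 27007 = -15407*11454 - 27007 = -176471778 - 27007 = -176498785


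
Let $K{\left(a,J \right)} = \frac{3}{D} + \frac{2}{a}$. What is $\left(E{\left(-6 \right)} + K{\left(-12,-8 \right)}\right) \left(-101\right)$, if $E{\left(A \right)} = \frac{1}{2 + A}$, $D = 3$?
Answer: $- \frac{707}{12} \approx -58.917$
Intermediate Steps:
$K{\left(a,J \right)} = 1 + \frac{2}{a}$ ($K{\left(a,J \right)} = \frac{3}{3} + \frac{2}{a} = 3 \cdot \frac{1}{3} + \frac{2}{a} = 1 + \frac{2}{a}$)
$\left(E{\left(-6 \right)} + K{\left(-12,-8 \right)}\right) \left(-101\right) = \left(\frac{1}{2 - 6} + \frac{2 - 12}{-12}\right) \left(-101\right) = \left(\frac{1}{-4} - - \frac{5}{6}\right) \left(-101\right) = \left(- \frac{1}{4} + \frac{5}{6}\right) \left(-101\right) = \frac{7}{12} \left(-101\right) = - \frac{707}{12}$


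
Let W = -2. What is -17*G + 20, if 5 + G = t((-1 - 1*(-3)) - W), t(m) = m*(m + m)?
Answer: -439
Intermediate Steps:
t(m) = 2*m**2 (t(m) = m*(2*m) = 2*m**2)
G = 27 (G = -5 + 2*((-1 - 1*(-3)) - 1*(-2))**2 = -5 + 2*((-1 + 3) + 2)**2 = -5 + 2*(2 + 2)**2 = -5 + 2*4**2 = -5 + 2*16 = -5 + 32 = 27)
-17*G + 20 = -17*27 + 20 = -459 + 20 = -439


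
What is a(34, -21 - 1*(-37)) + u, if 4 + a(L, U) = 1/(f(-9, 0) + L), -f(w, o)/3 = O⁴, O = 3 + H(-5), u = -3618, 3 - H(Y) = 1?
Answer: -6668103/1841 ≈ -3622.0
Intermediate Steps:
H(Y) = 2 (H(Y) = 3 - 1*1 = 3 - 1 = 2)
O = 5 (O = 3 + 2 = 5)
f(w, o) = -1875 (f(w, o) = -3*5⁴ = -3*625 = -1875)
a(L, U) = -4 + 1/(-1875 + L)
a(34, -21 - 1*(-37)) + u = (7501 - 4*34)/(-1875 + 34) - 3618 = (7501 - 136)/(-1841) - 3618 = -1/1841*7365 - 3618 = -7365/1841 - 3618 = -6668103/1841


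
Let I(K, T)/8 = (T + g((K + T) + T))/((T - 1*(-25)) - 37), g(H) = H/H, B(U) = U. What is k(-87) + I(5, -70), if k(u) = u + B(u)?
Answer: -6858/41 ≈ -167.27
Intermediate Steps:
g(H) = 1
I(K, T) = 8*(1 + T)/(-12 + T) (I(K, T) = 8*((T + 1)/((T - 1*(-25)) - 37)) = 8*((1 + T)/((T + 25) - 37)) = 8*((1 + T)/((25 + T) - 37)) = 8*((1 + T)/(-12 + T)) = 8*(1 + T)/(-12 + T))
k(u) = 2*u (k(u) = u + u = 2*u)
k(-87) + I(5, -70) = 2*(-87) + 8*(1 - 70)/(-12 - 70) = -174 + 8*(-69)/(-82) = -174 + 8*(-1/82)*(-69) = -174 + 276/41 = -6858/41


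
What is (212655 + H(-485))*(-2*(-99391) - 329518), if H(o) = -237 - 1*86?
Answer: -27759436352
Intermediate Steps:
H(o) = -323 (H(o) = -237 - 86 = -323)
(212655 + H(-485))*(-2*(-99391) - 329518) = (212655 - 323)*(-2*(-99391) - 329518) = 212332*(198782 - 329518) = 212332*(-130736) = -27759436352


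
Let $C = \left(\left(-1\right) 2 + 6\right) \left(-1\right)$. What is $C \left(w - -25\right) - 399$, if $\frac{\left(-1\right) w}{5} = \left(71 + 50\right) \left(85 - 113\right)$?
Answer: $-68259$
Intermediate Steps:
$w = 16940$ ($w = - 5 \left(71 + 50\right) \left(85 - 113\right) = - 5 \cdot 121 \left(-28\right) = \left(-5\right) \left(-3388\right) = 16940$)
$C = -4$ ($C = \left(-2 + 6\right) \left(-1\right) = 4 \left(-1\right) = -4$)
$C \left(w - -25\right) - 399 = - 4 \left(16940 - -25\right) - 399 = - 4 \left(16940 + 25\right) - 399 = \left(-4\right) 16965 - 399 = -67860 - 399 = -68259$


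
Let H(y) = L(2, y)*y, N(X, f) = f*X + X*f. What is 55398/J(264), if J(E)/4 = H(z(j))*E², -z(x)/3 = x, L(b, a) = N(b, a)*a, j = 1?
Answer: -9233/5018112 ≈ -0.0018399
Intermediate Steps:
N(X, f) = 2*X*f (N(X, f) = X*f + X*f = 2*X*f)
L(b, a) = 2*b*a² (L(b, a) = (2*b*a)*a = (2*a*b)*a = 2*b*a²)
z(x) = -3*x
H(y) = 4*y³ (H(y) = (2*2*y²)*y = (4*y²)*y = 4*y³)
J(E) = -432*E² (J(E) = 4*((4*(-3*1)³)*E²) = 4*((4*(-3)³)*E²) = 4*((4*(-27))*E²) = 4*(-108*E²) = -432*E²)
55398/J(264) = 55398/((-432*264²)) = 55398/((-432*69696)) = 55398/(-30108672) = 55398*(-1/30108672) = -9233/5018112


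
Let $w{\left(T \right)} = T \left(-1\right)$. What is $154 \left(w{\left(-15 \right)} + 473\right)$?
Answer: $75152$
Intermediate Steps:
$w{\left(T \right)} = - T$
$154 \left(w{\left(-15 \right)} + 473\right) = 154 \left(\left(-1\right) \left(-15\right) + 473\right) = 154 \left(15 + 473\right) = 154 \cdot 488 = 75152$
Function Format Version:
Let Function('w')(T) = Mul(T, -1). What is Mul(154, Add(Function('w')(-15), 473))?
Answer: 75152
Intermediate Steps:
Function('w')(T) = Mul(-1, T)
Mul(154, Add(Function('w')(-15), 473)) = Mul(154, Add(Mul(-1, -15), 473)) = Mul(154, Add(15, 473)) = Mul(154, 488) = 75152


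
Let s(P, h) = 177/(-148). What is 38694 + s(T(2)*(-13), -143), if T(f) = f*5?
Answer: 5726535/148 ≈ 38693.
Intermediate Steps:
T(f) = 5*f
s(P, h) = -177/148 (s(P, h) = 177*(-1/148) = -177/148)
38694 + s(T(2)*(-13), -143) = 38694 - 177/148 = 5726535/148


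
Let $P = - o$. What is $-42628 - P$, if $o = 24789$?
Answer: $-17839$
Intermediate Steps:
$P = -24789$ ($P = \left(-1\right) 24789 = -24789$)
$-42628 - P = -42628 - -24789 = -42628 + 24789 = -17839$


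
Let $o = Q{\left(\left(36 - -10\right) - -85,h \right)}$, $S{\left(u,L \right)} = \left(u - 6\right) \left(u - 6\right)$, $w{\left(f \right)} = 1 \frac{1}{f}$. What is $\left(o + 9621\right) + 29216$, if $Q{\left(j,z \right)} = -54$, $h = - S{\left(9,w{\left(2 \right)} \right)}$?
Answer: $38783$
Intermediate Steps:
$w{\left(f \right)} = \frac{1}{f}$
$S{\left(u,L \right)} = \left(-6 + u\right)^{2}$ ($S{\left(u,L \right)} = \left(-6 + u\right) \left(-6 + u\right) = \left(-6 + u\right)^{2}$)
$h = -9$ ($h = - \left(-6 + 9\right)^{2} = - 3^{2} = \left(-1\right) 9 = -9$)
$o = -54$
$\left(o + 9621\right) + 29216 = \left(-54 + 9621\right) + 29216 = 9567 + 29216 = 38783$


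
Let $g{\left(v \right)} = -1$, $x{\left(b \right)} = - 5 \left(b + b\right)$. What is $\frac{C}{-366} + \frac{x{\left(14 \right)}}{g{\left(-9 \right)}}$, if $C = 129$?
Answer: $\frac{17037}{122} \approx 139.65$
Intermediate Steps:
$x{\left(b \right)} = - 10 b$ ($x{\left(b \right)} = - 5 \cdot 2 b = - 10 b$)
$\frac{C}{-366} + \frac{x{\left(14 \right)}}{g{\left(-9 \right)}} = \frac{129}{-366} + \frac{\left(-10\right) 14}{-1} = 129 \left(- \frac{1}{366}\right) - -140 = - \frac{43}{122} + 140 = \frac{17037}{122}$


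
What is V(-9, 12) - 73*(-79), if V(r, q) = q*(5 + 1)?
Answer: 5839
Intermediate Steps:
V(r, q) = 6*q (V(r, q) = q*6 = 6*q)
V(-9, 12) - 73*(-79) = 6*12 - 73*(-79) = 72 + 5767 = 5839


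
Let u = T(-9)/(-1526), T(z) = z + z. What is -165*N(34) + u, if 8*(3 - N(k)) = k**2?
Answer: 35628303/1526 ≈ 23348.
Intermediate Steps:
T(z) = 2*z
N(k) = 3 - k**2/8
u = 9/763 (u = (2*(-9))/(-1526) = -18*(-1/1526) = 9/763 ≈ 0.011796)
-165*N(34) + u = -165*(3 - 1/8*34**2) + 9/763 = -165*(3 - 1/8*1156) + 9/763 = -165*(3 - 289/2) + 9/763 = -165*(-283/2) + 9/763 = 46695/2 + 9/763 = 35628303/1526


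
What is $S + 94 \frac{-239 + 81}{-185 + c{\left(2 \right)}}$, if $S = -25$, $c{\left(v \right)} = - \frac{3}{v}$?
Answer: $\frac{20379}{373} \approx 54.635$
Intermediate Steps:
$S + 94 \frac{-239 + 81}{-185 + c{\left(2 \right)}} = -25 + 94 \frac{-239 + 81}{-185 - \frac{3}{2}} = -25 + 94 \left(- \frac{158}{-185 - \frac{3}{2}}\right) = -25 + 94 \left(- \frac{158}{- \frac{373}{2}}\right) = -25 + 94 \left(\left(-158\right) \left(- \frac{2}{373}\right)\right) = -25 + 94 \cdot \frac{316}{373} = -25 + \frac{29704}{373} = \frac{20379}{373}$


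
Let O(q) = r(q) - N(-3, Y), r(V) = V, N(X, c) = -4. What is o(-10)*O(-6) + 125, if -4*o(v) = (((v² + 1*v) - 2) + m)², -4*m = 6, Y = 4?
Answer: 30929/8 ≈ 3866.1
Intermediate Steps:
m = -3/2 (m = -¼*6 = -3/2 ≈ -1.5000)
o(v) = -(-7/2 + v + v²)²/4 (o(v) = -(((v² + 1*v) - 2) - 3/2)²/4 = -(((v² + v) - 2) - 3/2)²/4 = -(((v + v²) - 2) - 3/2)²/4 = -((-2 + v + v²) - 3/2)²/4 = -(-7/2 + v + v²)²/4)
O(q) = 4 + q (O(q) = q - 1*(-4) = q + 4 = 4 + q)
o(-10)*O(-6) + 125 = (-(-7 + 2*(-10) + 2*(-10)²)²/16)*(4 - 6) + 125 = -(-7 - 20 + 2*100)²/16*(-2) + 125 = -(-7 - 20 + 200)²/16*(-2) + 125 = -1/16*173²*(-2) + 125 = -1/16*29929*(-2) + 125 = -29929/16*(-2) + 125 = 29929/8 + 125 = 30929/8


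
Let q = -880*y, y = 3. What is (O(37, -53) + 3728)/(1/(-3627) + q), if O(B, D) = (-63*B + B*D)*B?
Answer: 562460652/9575281 ≈ 58.741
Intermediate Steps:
q = -2640 (q = -880*3 = -2640)
O(B, D) = B*(-63*B + B*D)
(O(37, -53) + 3728)/(1/(-3627) + q) = (37²*(-63 - 53) + 3728)/(1/(-3627) - 2640) = (1369*(-116) + 3728)/(-1/3627 - 2640) = (-158804 + 3728)/(-9575281/3627) = -155076*(-3627/9575281) = 562460652/9575281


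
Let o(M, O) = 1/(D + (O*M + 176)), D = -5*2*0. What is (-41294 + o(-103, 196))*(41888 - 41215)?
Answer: -556150731017/20012 ≈ -2.7791e+7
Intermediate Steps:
D = 0 (D = -10*0 = 0)
o(M, O) = 1/(176 + M*O) (o(M, O) = 1/(0 + (O*M + 176)) = 1/(0 + (M*O + 176)) = 1/(0 + (176 + M*O)) = 1/(176 + M*O))
(-41294 + o(-103, 196))*(41888 - 41215) = (-41294 + 1/(176 - 103*196))*(41888 - 41215) = (-41294 + 1/(176 - 20188))*673 = (-41294 + 1/(-20012))*673 = (-41294 - 1/20012)*673 = -826375529/20012*673 = -556150731017/20012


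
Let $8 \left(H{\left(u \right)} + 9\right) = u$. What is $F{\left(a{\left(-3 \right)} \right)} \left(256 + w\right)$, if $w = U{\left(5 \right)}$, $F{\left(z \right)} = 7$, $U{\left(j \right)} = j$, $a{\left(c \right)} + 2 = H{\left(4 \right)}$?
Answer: $1827$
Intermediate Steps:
$H{\left(u \right)} = -9 + \frac{u}{8}$
$a{\left(c \right)} = - \frac{21}{2}$ ($a{\left(c \right)} = -2 + \left(-9 + \frac{1}{8} \cdot 4\right) = -2 + \left(-9 + \frac{1}{2}\right) = -2 - \frac{17}{2} = - \frac{21}{2}$)
$w = 5$
$F{\left(a{\left(-3 \right)} \right)} \left(256 + w\right) = 7 \left(256 + 5\right) = 7 \cdot 261 = 1827$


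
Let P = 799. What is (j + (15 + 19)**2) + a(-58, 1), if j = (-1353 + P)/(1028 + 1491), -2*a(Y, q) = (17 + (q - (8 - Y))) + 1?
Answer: 5941213/5038 ≈ 1179.3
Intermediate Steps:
a(Y, q) = -5 - Y/2 - q/2 (a(Y, q) = -((17 + (q - (8 - Y))) + 1)/2 = -((17 + (q + (-8 + Y))) + 1)/2 = -((17 + (-8 + Y + q)) + 1)/2 = -((9 + Y + q) + 1)/2 = -(10 + Y + q)/2 = -5 - Y/2 - q/2)
j = -554/2519 (j = (-1353 + 799)/(1028 + 1491) = -554/2519 ≈ -0.21993)
(j + (15 + 19)**2) + a(-58, 1) = (-554/2519 + (15 + 19)**2) + (-5 - 1/2*(-58) - 1/2*1) = (-554/2519 + 34**2) + (-5 + 29 - 1/2) = (-554/2519 + 1156) + 47/2 = 2911410/2519 + 47/2 = 5941213/5038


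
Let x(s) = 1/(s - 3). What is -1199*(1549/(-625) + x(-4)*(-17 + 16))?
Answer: 12251382/4375 ≈ 2800.3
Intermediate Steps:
x(s) = 1/(-3 + s)
-1199*(1549/(-625) + x(-4)*(-17 + 16)) = -1199*(1549/(-625) + (-17 + 16)/(-3 - 4)) = -1199*(1549*(-1/625) - 1/(-7)) = -1199*(-1549/625 - ⅐*(-1)) = -1199*(-1549/625 + ⅐) = -1199*(-10218/4375) = 12251382/4375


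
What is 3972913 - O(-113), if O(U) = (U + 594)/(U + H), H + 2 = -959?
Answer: 4266909043/1074 ≈ 3.9729e+6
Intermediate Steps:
H = -961 (H = -2 - 959 = -961)
O(U) = (594 + U)/(-961 + U) (O(U) = (U + 594)/(U - 961) = (594 + U)/(-961 + U))
3972913 - O(-113) = 3972913 - (594 - 113)/(-961 - 113) = 3972913 - 481/(-1074) = 3972913 - (-1)*481/1074 = 3972913 - 1*(-481/1074) = 3972913 + 481/1074 = 4266909043/1074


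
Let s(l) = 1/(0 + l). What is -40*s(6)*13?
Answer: -260/3 ≈ -86.667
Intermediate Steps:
s(l) = 1/l
-40*s(6)*13 = -40/6*13 = -40*⅙*13 = -20/3*13 = -260/3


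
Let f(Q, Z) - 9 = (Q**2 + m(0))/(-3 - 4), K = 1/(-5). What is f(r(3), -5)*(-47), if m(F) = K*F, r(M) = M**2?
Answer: 846/7 ≈ 120.86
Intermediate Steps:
K = -1/5 ≈ -0.20000
m(F) = -F/5
f(Q, Z) = 9 - Q**2/7 (f(Q, Z) = 9 + (Q**2 - 1/5*0)/(-3 - 4) = 9 + (Q**2 + 0)/(-7) = 9 - Q**2/7)
f(r(3), -5)*(-47) = (9 - (3**2)**2/7)*(-47) = (9 - 1/7*9**2)*(-47) = (9 - 1/7*81)*(-47) = (9 - 81/7)*(-47) = -18/7*(-47) = 846/7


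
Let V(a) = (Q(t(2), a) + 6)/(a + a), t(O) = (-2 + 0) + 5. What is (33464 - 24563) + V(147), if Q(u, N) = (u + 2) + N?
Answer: 1308526/147 ≈ 8901.5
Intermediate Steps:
t(O) = 3 (t(O) = -2 + 5 = 3)
Q(u, N) = 2 + N + u (Q(u, N) = (2 + u) + N = 2 + N + u)
V(a) = (11 + a)/(2*a) (V(a) = ((2 + a + 3) + 6)/(a + a) = ((5 + a) + 6)/((2*a)) = (11 + a)*(1/(2*a)) = (11 + a)/(2*a))
(33464 - 24563) + V(147) = (33464 - 24563) + (1/2)*(11 + 147)/147 = 8901 + (1/2)*(1/147)*158 = 8901 + 79/147 = 1308526/147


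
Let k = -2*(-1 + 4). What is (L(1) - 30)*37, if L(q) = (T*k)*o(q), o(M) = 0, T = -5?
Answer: -1110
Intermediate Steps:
k = -6 (k = -2*3 = -6)
L(q) = 0 (L(q) = -5*(-6)*0 = 30*0 = 0)
(L(1) - 30)*37 = (0 - 30)*37 = -30*37 = -1110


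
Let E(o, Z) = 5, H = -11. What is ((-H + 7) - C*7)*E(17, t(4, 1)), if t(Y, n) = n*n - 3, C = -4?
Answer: 230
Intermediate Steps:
t(Y, n) = -3 + n² (t(Y, n) = n² - 3 = -3 + n²)
((-H + 7) - C*7)*E(17, t(4, 1)) = ((-1*(-11) + 7) - 1*(-4)*7)*5 = ((11 + 7) + 4*7)*5 = (18 + 28)*5 = 46*5 = 230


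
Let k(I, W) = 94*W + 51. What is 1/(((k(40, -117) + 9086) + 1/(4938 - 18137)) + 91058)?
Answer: 13199/1177311202 ≈ 1.1211e-5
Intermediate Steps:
k(I, W) = 51 + 94*W
1/(((k(40, -117) + 9086) + 1/(4938 - 18137)) + 91058) = 1/((((51 + 94*(-117)) + 9086) + 1/(4938 - 18137)) + 91058) = 1/((((51 - 10998) + 9086) + 1/(-13199)) + 91058) = 1/(((-10947 + 9086) - 1/13199) + 91058) = 1/((-1861 - 1/13199) + 91058) = 1/(-24563340/13199 + 91058) = 1/(1177311202/13199) = 13199/1177311202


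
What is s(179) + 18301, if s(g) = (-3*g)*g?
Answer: -77822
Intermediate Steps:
s(g) = -3*g²
s(179) + 18301 = -3*179² + 18301 = -3*32041 + 18301 = -96123 + 18301 = -77822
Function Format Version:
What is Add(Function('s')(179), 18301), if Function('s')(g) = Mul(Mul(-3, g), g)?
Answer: -77822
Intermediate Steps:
Function('s')(g) = Mul(-3, Pow(g, 2))
Add(Function('s')(179), 18301) = Add(Mul(-3, Pow(179, 2)), 18301) = Add(Mul(-3, 32041), 18301) = Add(-96123, 18301) = -77822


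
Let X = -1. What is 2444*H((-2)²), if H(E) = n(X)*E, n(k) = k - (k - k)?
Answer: -9776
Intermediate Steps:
n(k) = k (n(k) = k - 1*0 = k + 0 = k)
H(E) = -E
2444*H((-2)²) = 2444*(-1*(-2)²) = 2444*(-1*4) = 2444*(-4) = -9776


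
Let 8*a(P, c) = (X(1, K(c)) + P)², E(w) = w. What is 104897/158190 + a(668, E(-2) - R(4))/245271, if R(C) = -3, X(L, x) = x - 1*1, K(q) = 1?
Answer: 3839079323/4311046610 ≈ 0.89052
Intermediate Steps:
X(L, x) = -1 + x (X(L, x) = x - 1 = -1 + x)
a(P, c) = P²/8 (a(P, c) = ((-1 + 1) + P)²/8 = (0 + P)²/8 = P²/8)
104897/158190 + a(668, E(-2) - R(4))/245271 = 104897/158190 + ((⅛)*668²)/245271 = 104897*(1/158190) + ((⅛)*446224)*(1/245271) = 104897/158190 + 55778*(1/245271) = 104897/158190 + 55778/245271 = 3839079323/4311046610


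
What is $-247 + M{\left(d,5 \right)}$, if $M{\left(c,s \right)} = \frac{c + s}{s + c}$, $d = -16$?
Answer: $-246$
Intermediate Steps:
$M{\left(c,s \right)} = 1$ ($M{\left(c,s \right)} = \frac{c + s}{c + s} = 1$)
$-247 + M{\left(d,5 \right)} = -247 + 1 = -246$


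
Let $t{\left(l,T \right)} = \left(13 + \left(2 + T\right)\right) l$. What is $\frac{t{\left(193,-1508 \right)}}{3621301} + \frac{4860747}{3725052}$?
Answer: $\frac{5509619321033}{4496511510884} \approx 1.2253$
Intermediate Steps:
$t{\left(l,T \right)} = l \left(15 + T\right)$ ($t{\left(l,T \right)} = \left(15 + T\right) l = l \left(15 + T\right)$)
$\frac{t{\left(193,-1508 \right)}}{3621301} + \frac{4860747}{3725052} = \frac{193 \left(15 - 1508\right)}{3621301} + \frac{4860747}{3725052} = 193 \left(-1493\right) \frac{1}{3621301} + 4860747 \cdot \frac{1}{3725052} = \left(-288149\right) \frac{1}{3621301} + \frac{1620249}{1241684} = - \frac{288149}{3621301} + \frac{1620249}{1241684} = \frac{5509619321033}{4496511510884}$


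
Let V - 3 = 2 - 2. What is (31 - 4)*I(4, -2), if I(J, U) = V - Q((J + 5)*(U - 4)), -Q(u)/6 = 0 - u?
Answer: 8829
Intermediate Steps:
Q(u) = 6*u (Q(u) = -6*(0 - u) = -(-6)*u = 6*u)
V = 3 (V = 3 + (2 - 2) = 3 + 0 = 3)
I(J, U) = 3 - 6*(-4 + U)*(5 + J) (I(J, U) = 3 - 6*(J + 5)*(U - 4) = 3 - 6*(5 + J)*(-4 + U) = 3 - 6*(-4 + U)*(5 + J))
(31 - 4)*I(4, -2) = (31 - 4)*(123 - 30*(-2) + 24*4 - 6*4*(-2)) = 27*(123 + 60 + 96 + 48) = 27*327 = 8829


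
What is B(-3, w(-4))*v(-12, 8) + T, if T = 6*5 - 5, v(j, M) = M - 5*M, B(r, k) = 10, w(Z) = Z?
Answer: -295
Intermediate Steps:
v(j, M) = -4*M
T = 25 (T = 30 - 5 = 25)
B(-3, w(-4))*v(-12, 8) + T = 10*(-4*8) + 25 = 10*(-32) + 25 = -320 + 25 = -295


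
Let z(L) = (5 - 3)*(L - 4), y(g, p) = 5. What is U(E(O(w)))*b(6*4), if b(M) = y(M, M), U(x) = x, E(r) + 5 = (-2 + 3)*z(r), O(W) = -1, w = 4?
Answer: -75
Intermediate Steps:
z(L) = -8 + 2*L (z(L) = 2*(-4 + L) = -8 + 2*L)
E(r) = -13 + 2*r (E(r) = -5 + (-2 + 3)*(-8 + 2*r) = -5 + 1*(-8 + 2*r) = -5 + (-8 + 2*r) = -13 + 2*r)
b(M) = 5
U(E(O(w)))*b(6*4) = (-13 + 2*(-1))*5 = (-13 - 2)*5 = -15*5 = -75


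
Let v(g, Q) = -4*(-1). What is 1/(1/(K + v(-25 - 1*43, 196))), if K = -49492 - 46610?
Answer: -96098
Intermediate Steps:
v(g, Q) = 4
K = -96102
1/(1/(K + v(-25 - 1*43, 196))) = 1/(1/(-96102 + 4)) = 1/(1/(-96098)) = 1/(-1/96098) = -96098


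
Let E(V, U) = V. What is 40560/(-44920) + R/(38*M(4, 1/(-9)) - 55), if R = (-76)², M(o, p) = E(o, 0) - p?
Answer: 57454278/1023053 ≈ 56.160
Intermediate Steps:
M(o, p) = o - p
R = 5776
40560/(-44920) + R/(38*M(4, 1/(-9)) - 55) = 40560/(-44920) + 5776/(38*(4 - 1/(-9)) - 55) = 40560*(-1/44920) + 5776/(38*(4 - 1*(-⅑)) - 55) = -1014/1123 + 5776/(38*(4 + ⅑) - 55) = -1014/1123 + 5776/(38*(37/9) - 55) = -1014/1123 + 5776/(1406/9 - 55) = -1014/1123 + 5776/(911/9) = -1014/1123 + 5776*(9/911) = -1014/1123 + 51984/911 = 57454278/1023053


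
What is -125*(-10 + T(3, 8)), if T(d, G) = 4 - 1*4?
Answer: 1250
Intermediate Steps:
T(d, G) = 0 (T(d, G) = 4 - 4 = 0)
-125*(-10 + T(3, 8)) = -125*(-10 + 0) = -125*(-10) = 1250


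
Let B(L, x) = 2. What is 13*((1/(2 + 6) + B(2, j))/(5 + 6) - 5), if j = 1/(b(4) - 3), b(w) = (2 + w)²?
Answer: -5499/88 ≈ -62.489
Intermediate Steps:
j = 1/33 (j = 1/((2 + 4)² - 3) = 1/(6² - 3) = 1/(36 - 3) = 1/33 ≈ 0.030303)
13*((1/(2 + 6) + B(2, j))/(5 + 6) - 5) = 13*((1/(2 + 6) + 2)/(5 + 6) - 5) = 13*((1/8 + 2)/11 - 5) = 13*((⅛ + 2)*(1/11) - 5) = 13*((17/8)*(1/11) - 5) = 13*(17/88 - 5) = 13*(-423/88) = -5499/88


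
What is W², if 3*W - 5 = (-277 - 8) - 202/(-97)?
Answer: 80748196/9409 ≈ 8582.0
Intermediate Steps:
W = -8986/97 (W = 5/3 + ((-277 - 8) - 202/(-97))/3 = 5/3 + (-285 - 202*(-1/97))/3 = 5/3 + (-285 + 202/97)/3 = 5/3 + (⅓)*(-27443/97) = 5/3 - 27443/291 = -8986/97 ≈ -92.639)
W² = (-8986/97)² = 80748196/9409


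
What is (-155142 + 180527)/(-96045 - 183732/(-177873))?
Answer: -1505102035/5694542851 ≈ -0.26431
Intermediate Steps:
(-155142 + 180527)/(-96045 - 183732/(-177873)) = 25385/(-96045 - 183732*(-1/177873)) = 25385/(-96045 + 61244/59291) = 25385/(-5694542851/59291) = 25385*(-59291/5694542851) = -1505102035/5694542851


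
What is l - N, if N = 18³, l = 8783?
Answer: 2951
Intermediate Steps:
N = 5832
l - N = 8783 - 1*5832 = 8783 - 5832 = 2951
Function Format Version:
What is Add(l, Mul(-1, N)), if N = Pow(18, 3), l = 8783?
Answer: 2951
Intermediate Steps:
N = 5832
Add(l, Mul(-1, N)) = Add(8783, Mul(-1, 5832)) = Add(8783, -5832) = 2951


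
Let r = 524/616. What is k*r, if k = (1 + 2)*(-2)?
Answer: -393/77 ≈ -5.1039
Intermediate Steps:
k = -6 (k = 3*(-2) = -6)
r = 131/154 (r = 524*(1/616) = 131/154 ≈ 0.85065)
k*r = -6*131/154 = -393/77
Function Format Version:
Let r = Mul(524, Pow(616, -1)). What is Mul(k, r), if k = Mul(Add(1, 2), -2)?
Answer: Rational(-393, 77) ≈ -5.1039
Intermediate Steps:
k = -6 (k = Mul(3, -2) = -6)
r = Rational(131, 154) (r = Mul(524, Rational(1, 616)) = Rational(131, 154) ≈ 0.85065)
Mul(k, r) = Mul(-6, Rational(131, 154)) = Rational(-393, 77)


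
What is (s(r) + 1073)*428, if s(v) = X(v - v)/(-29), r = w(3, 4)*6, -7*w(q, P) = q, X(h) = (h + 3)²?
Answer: 13314224/29 ≈ 4.5911e+5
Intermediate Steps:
X(h) = (3 + h)²
w(q, P) = -q/7
r = -18/7 (r = -⅐*3*6 = -3/7*6 = -18/7 ≈ -2.5714)
s(v) = -9/29 (s(v) = (3 + (v - v))²/(-29) = (3 + 0)²*(-1/29) = 3²*(-1/29) = 9*(-1/29) = -9/29)
(s(r) + 1073)*428 = (-9/29 + 1073)*428 = (31108/29)*428 = 13314224/29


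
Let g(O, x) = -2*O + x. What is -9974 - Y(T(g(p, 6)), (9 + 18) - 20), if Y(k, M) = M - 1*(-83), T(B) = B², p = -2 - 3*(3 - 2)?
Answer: -10064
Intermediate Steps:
p = -5 (p = -2 - 3*1 = -2 - 3 = -5)
g(O, x) = x - 2*O
Y(k, M) = 83 + M (Y(k, M) = M + 83 = 83 + M)
-9974 - Y(T(g(p, 6)), (9 + 18) - 20) = -9974 - (83 + ((9 + 18) - 20)) = -9974 - (83 + (27 - 20)) = -9974 - (83 + 7) = -9974 - 1*90 = -9974 - 90 = -10064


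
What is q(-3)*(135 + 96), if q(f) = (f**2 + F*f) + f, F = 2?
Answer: 0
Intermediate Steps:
q(f) = f**2 + 3*f (q(f) = (f**2 + 2*f) + f = f**2 + 3*f)
q(-3)*(135 + 96) = (-3*(3 - 3))*(135 + 96) = -3*0*231 = 0*231 = 0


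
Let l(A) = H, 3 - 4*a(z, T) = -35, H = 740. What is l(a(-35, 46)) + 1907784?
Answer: 1908524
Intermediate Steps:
a(z, T) = 19/2 (a(z, T) = ¾ - ¼*(-35) = ¾ + 35/4 = 19/2)
l(A) = 740
l(a(-35, 46)) + 1907784 = 740 + 1907784 = 1908524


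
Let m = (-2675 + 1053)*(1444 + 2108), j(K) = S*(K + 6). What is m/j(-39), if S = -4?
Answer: -480112/11 ≈ -43647.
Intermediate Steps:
j(K) = -24 - 4*K (j(K) = -4*(K + 6) = -4*(6 + K) = -24 - 4*K)
m = -5761344 (m = -1622*3552 = -5761344)
m/j(-39) = -5761344/(-24 - 4*(-39)) = -5761344/(-24 + 156) = -5761344/132 = -5761344*1/132 = -480112/11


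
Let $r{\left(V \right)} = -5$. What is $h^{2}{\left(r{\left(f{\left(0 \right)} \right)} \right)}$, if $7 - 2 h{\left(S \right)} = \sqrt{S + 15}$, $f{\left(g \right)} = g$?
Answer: $\frac{\left(7 - \sqrt{10}\right)^{2}}{4} \approx 3.682$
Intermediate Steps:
$h{\left(S \right)} = \frac{7}{2} - \frac{\sqrt{15 + S}}{2}$ ($h{\left(S \right)} = \frac{7}{2} - \frac{\sqrt{S + 15}}{2} = \frac{7}{2} - \frac{\sqrt{15 + S}}{2}$)
$h^{2}{\left(r{\left(f{\left(0 \right)} \right)} \right)} = \left(\frac{7}{2} - \frac{\sqrt{15 - 5}}{2}\right)^{2} = \left(\frac{7}{2} - \frac{\sqrt{10}}{2}\right)^{2}$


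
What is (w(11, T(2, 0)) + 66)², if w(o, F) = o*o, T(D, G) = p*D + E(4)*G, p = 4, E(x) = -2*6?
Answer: 34969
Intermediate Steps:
E(x) = -12
T(D, G) = -12*G + 4*D (T(D, G) = 4*D - 12*G = -12*G + 4*D)
w(o, F) = o²
(w(11, T(2, 0)) + 66)² = (11² + 66)² = (121 + 66)² = 187² = 34969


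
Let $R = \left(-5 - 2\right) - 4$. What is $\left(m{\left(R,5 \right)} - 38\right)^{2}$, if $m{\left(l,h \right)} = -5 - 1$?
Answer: $1936$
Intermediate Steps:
$R = -11$ ($R = -7 - 4 = -11$)
$m{\left(l,h \right)} = -6$ ($m{\left(l,h \right)} = -5 - 1 = -6$)
$\left(m{\left(R,5 \right)} - 38\right)^{2} = \left(-6 - 38\right)^{2} = \left(-44\right)^{2} = 1936$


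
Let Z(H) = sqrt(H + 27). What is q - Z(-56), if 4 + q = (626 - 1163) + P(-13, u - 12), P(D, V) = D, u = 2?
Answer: -554 - I*sqrt(29) ≈ -554.0 - 5.3852*I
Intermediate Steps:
q = -554 (q = -4 + ((626 - 1163) - 13) = -4 + (-537 - 13) = -4 - 550 = -554)
Z(H) = sqrt(27 + H)
q - Z(-56) = -554 - sqrt(27 - 56) = -554 - sqrt(-29) = -554 - I*sqrt(29)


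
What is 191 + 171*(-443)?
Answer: -75562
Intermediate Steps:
191 + 171*(-443) = 191 - 75753 = -75562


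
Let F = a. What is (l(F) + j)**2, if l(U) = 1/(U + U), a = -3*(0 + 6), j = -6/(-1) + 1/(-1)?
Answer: 32041/1296 ≈ 24.723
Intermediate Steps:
j = 5 (j = -6*(-1) + 1*(-1) = 6 - 1 = 5)
a = -18 (a = -3*6 = -18)
F = -18
l(U) = 1/(2*U)
(l(F) + j)**2 = ((1/2)/(-18) + 5)**2 = ((1/2)*(-1/18) + 5)**2 = (-1/36 + 5)**2 = (179/36)**2 = 32041/1296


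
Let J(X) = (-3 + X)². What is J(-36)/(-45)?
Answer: -169/5 ≈ -33.800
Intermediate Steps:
J(-36)/(-45) = (-3 - 36)²/(-45) = (-39)²*(-1/45) = 1521*(-1/45) = -169/5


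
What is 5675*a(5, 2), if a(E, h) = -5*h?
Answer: -56750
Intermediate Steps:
5675*a(5, 2) = 5675*(-5*2) = 5675*(-10) = -56750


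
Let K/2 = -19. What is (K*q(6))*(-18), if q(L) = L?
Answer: 4104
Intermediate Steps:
K = -38 (K = 2*(-19) = -38)
(K*q(6))*(-18) = -38*6*(-18) = -228*(-18) = 4104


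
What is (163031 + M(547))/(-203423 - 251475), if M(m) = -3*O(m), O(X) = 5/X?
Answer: -44588971/124414603 ≈ -0.35839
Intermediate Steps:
M(m) = -15/m
(163031 + M(547))/(-203423 - 251475) = (163031 - 15/547)/(-203423 - 251475) = (163031 - 15*1/547)/(-454898) = (163031 - 15/547)*(-1/454898) = (89177942/547)*(-1/454898) = -44588971/124414603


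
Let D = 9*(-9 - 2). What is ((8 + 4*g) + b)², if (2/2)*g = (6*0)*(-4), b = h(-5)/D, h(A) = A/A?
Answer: 625681/9801 ≈ 63.839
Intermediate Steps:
D = -99 (D = 9*(-11) = -99)
h(A) = 1
b = -1/99 (b = 1/(-99) = 1*(-1/99) = -1/99 ≈ -0.010101)
g = 0 (g = (6*0)*(-4) = 0*(-4) = 0)
((8 + 4*g) + b)² = ((8 + 4*0) - 1/99)² = ((8 + 0) - 1/99)² = (8 - 1/99)² = (791/99)² = 625681/9801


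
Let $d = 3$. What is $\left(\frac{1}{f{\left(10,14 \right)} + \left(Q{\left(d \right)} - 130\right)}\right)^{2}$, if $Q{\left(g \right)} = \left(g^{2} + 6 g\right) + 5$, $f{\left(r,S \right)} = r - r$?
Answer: $\frac{1}{9604} \approx 0.00010412$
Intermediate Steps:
$f{\left(r,S \right)} = 0$
$Q{\left(g \right)} = 5 + g^{2} + 6 g$
$\left(\frac{1}{f{\left(10,14 \right)} + \left(Q{\left(d \right)} - 130\right)}\right)^{2} = \left(\frac{1}{0 + \left(\left(5 + 3^{2} + 6 \cdot 3\right) - 130\right)}\right)^{2} = \left(\frac{1}{0 + \left(\left(5 + 9 + 18\right) - 130\right)}\right)^{2} = \left(\frac{1}{0 + \left(32 - 130\right)}\right)^{2} = \left(\frac{1}{0 - 98}\right)^{2} = \left(\frac{1}{-98}\right)^{2} = \left(- \frac{1}{98}\right)^{2} = \frac{1}{9604}$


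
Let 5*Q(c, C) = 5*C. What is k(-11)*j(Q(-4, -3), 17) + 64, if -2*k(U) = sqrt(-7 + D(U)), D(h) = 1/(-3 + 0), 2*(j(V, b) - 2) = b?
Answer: 64 - 7*I*sqrt(66)/4 ≈ 64.0 - 14.217*I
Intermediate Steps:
Q(c, C) = C (Q(c, C) = (5*C)/5 = C)
j(V, b) = 2 + b/2
D(h) = -1/3 (D(h) = 1/(-3) = -1/3)
k(U) = -I*sqrt(66)/6 (k(U) = -sqrt(-7 - 1/3)/2 = -I*sqrt(66)/6)
k(-11)*j(Q(-4, -3), 17) + 64 = (-I*sqrt(66)/6)*(2 + (1/2)*17) + 64 = (-I*sqrt(66)/6)*(2 + 17/2) + 64 = -I*sqrt(66)/6*(21/2) + 64 = -7*I*sqrt(66)/4 + 64 = 64 - 7*I*sqrt(66)/4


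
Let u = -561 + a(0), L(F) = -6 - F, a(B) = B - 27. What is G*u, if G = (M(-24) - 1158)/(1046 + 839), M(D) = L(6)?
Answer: 10584/29 ≈ 364.97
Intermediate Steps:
a(B) = -27 + B
M(D) = -12 (M(D) = -6 - 1*6 = -6 - 6 = -12)
u = -588 (u = -561 + (-27 + 0) = -561 - 27 = -588)
G = -18/29 (G = (-12 - 1158)/(1046 + 839) = -1170/1885 = -1170*1/1885 = -18/29 ≈ -0.62069)
G*u = -18/29*(-588) = 10584/29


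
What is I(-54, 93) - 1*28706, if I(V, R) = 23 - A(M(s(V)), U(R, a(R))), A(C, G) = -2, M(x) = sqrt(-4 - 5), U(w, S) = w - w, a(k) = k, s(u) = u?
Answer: -28681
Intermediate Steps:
U(w, S) = 0
M(x) = 3*I (M(x) = sqrt(-9) = 3*I)
I(V, R) = 25 (I(V, R) = 23 - 1*(-2) = 23 + 2 = 25)
I(-54, 93) - 1*28706 = 25 - 1*28706 = 25 - 28706 = -28681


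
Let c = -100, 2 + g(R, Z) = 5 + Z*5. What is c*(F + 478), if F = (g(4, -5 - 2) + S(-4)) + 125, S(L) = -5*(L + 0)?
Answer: -59100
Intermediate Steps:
S(L) = -5*L
g(R, Z) = 3 + 5*Z (g(R, Z) = -2 + (5 + Z*5) = -2 + (5 + 5*Z) = 3 + 5*Z)
F = 113 (F = ((3 + 5*(-5 - 2)) - 5*(-4)) + 125 = ((3 + 5*(-7)) + 20) + 125 = ((3 - 35) + 20) + 125 = (-32 + 20) + 125 = -12 + 125 = 113)
c*(F + 478) = -100*(113 + 478) = -100*591 = -59100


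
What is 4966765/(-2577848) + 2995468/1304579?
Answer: 1242323875929/3363006365992 ≈ 0.36941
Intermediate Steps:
4966765/(-2577848) + 2995468/1304579 = 4966765*(-1/2577848) + 2995468*(1/1304579) = -4966765/2577848 + 2995468/1304579 = 1242323875929/3363006365992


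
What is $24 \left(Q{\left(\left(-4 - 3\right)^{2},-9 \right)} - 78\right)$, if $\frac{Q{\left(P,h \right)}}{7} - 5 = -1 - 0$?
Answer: $-1200$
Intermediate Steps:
$Q{\left(P,h \right)} = 28$ ($Q{\left(P,h \right)} = 35 + 7 \left(-1 - 0\right) = 35 + 7 \left(-1 + 0\right) = 35 + 7 \left(-1\right) = 35 - 7 = 28$)
$24 \left(Q{\left(\left(-4 - 3\right)^{2},-9 \right)} - 78\right) = 24 \left(28 - 78\right) = 24 \left(-50\right) = -1200$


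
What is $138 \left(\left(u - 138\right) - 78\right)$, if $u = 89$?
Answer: $-17526$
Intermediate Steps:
$138 \left(\left(u - 138\right) - 78\right) = 138 \left(\left(89 - 138\right) - 78\right) = 138 \left(-49 - 78\right) = 138 \left(-127\right) = -17526$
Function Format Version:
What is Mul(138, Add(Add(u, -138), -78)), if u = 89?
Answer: -17526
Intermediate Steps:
Mul(138, Add(Add(u, -138), -78)) = Mul(138, Add(Add(89, -138), -78)) = Mul(138, Add(-49, -78)) = Mul(138, -127) = -17526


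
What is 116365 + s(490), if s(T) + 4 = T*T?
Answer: 356461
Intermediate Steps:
s(T) = -4 + T² (s(T) = -4 + T*T = -4 + T²)
116365 + s(490) = 116365 + (-4 + 490²) = 116365 + (-4 + 240100) = 116365 + 240096 = 356461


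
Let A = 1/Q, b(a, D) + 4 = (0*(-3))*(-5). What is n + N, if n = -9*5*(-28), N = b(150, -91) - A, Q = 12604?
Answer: 15830623/12604 ≈ 1256.0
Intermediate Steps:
b(a, D) = -4 (b(a, D) = -4 + (0*(-3))*(-5) = -4 + 0*(-5) = -4 + 0 = -4)
A = 1/12604 ≈ 7.9340e-5
N = -50417/12604 (N = -4 - 1*1/12604 = -4 - 1/12604 = -50417/12604 ≈ -4.0001)
n = 1260 (n = -45*(-28) = 1260)
n + N = 1260 - 50417/12604 = 15830623/12604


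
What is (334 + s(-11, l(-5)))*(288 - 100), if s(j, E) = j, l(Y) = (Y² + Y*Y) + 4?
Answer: 60724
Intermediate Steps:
l(Y) = 4 + 2*Y² (l(Y) = (Y² + Y²) + 4 = 2*Y² + 4 = 4 + 2*Y²)
(334 + s(-11, l(-5)))*(288 - 100) = (334 - 11)*(288 - 100) = 323*188 = 60724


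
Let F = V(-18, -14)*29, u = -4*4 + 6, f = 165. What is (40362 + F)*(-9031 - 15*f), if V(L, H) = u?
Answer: -461068432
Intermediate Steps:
u = -10 (u = -16 + 6 = -10)
V(L, H) = -10
F = -290 (F = -10*29 = -290)
(40362 + F)*(-9031 - 15*f) = (40362 - 290)*(-9031 - 15*165) = 40072*(-9031 - 2475) = 40072*(-11506) = -461068432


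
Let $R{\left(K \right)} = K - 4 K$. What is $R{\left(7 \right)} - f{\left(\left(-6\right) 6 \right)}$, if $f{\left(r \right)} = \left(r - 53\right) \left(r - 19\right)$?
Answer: $-4916$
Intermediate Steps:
$R{\left(K \right)} = - 3 K$
$f{\left(r \right)} = \left(-53 + r\right) \left(-19 + r\right)$
$R{\left(7 \right)} - f{\left(\left(-6\right) 6 \right)} = \left(-3\right) 7 - \left(1007 + \left(\left(-6\right) 6\right)^{2} - 72 \left(\left(-6\right) 6\right)\right) = -21 - \left(1007 + \left(-36\right)^{2} - -2592\right) = -21 - \left(1007 + 1296 + 2592\right) = -21 - 4895 = -4916$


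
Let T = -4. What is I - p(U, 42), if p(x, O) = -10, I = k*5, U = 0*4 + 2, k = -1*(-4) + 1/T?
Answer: 115/4 ≈ 28.750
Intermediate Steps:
k = 15/4 (k = -1*(-4) + 1/(-4) = 4 - ¼ = 15/4 ≈ 3.7500)
U = 2 (U = 0 + 2 = 2)
I = 75/4 (I = (15/4)*5 = 75/4 ≈ 18.750)
I - p(U, 42) = 75/4 - 1*(-10) = 75/4 + 10 = 115/4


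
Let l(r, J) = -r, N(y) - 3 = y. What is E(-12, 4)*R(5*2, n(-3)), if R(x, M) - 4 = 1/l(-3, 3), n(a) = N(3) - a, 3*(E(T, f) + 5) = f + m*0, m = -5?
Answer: -143/9 ≈ -15.889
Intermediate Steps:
N(y) = 3 + y
E(T, f) = -5 + f/3 (E(T, f) = -5 + (f - 5*0)/3 = -5 + (f + 0)/3 = -5 + f/3)
n(a) = 6 - a (n(a) = (3 + 3) - a = 6 - a)
R(x, M) = 13/3 (R(x, M) = 4 + 1/(-1*(-3)) = 4 + 1/3 = 4 + ⅓ = 13/3)
E(-12, 4)*R(5*2, n(-3)) = (-5 + (⅓)*4)*(13/3) = (-5 + 4/3)*(13/3) = -11/3*13/3 = -143/9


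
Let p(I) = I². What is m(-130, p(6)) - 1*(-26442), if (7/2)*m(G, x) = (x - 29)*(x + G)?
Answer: 26254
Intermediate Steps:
m(G, x) = 2*(-29 + x)*(G + x)/7 (m(G, x) = 2*((x - 29)*(x + G))/7 = 2*((-29 + x)*(G + x))/7 = 2*(-29 + x)*(G + x)/7)
m(-130, p(6)) - 1*(-26442) = (-58/7*(-130) - 58/7*6² + 2*(6²)²/7 + (2/7)*(-130)*6²) - 1*(-26442) = (7540/7 - 58/7*36 + (2/7)*36² + (2/7)*(-130)*36) + 26442 = (7540/7 - 2088/7 + (2/7)*1296 - 9360/7) + 26442 = (7540/7 - 2088/7 + 2592/7 - 9360/7) + 26442 = -188 + 26442 = 26254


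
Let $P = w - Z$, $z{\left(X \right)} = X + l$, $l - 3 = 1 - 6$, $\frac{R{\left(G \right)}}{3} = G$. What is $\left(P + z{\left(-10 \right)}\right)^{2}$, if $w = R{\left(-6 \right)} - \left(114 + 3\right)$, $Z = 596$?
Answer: $552049$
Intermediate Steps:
$R{\left(G \right)} = 3 G$
$l = -2$ ($l = 3 + \left(1 - 6\right) = 3 - 5 = -2$)
$w = -135$ ($w = 3 \left(-6\right) - \left(114 + 3\right) = -18 - 117 = -135$)
$z{\left(X \right)} = -2 + X$ ($z{\left(X \right)} = X - 2 = -2 + X$)
$P = -731$ ($P = -135 - 596 = -731$)
$\left(P + z{\left(-10 \right)}\right)^{2} = \left(-731 - 12\right)^{2} = \left(-743\right)^{2} = 552049$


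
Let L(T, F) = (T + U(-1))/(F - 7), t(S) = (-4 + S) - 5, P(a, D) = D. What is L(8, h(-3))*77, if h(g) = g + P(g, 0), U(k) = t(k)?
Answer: 77/5 ≈ 15.400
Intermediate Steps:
t(S) = -9 + S
U(k) = -9 + k
h(g) = g (h(g) = g + 0 = g)
L(T, F) = (-10 + T)/(-7 + F) (L(T, F) = (T + (-9 - 1))/(F - 7) = (T - 10)/(-7 + F) = (-10 + T)/(-7 + F))
L(8, h(-3))*77 = ((-10 + 8)/(-7 - 3))*77 = (-2/(-10))*77 = -⅒*(-2)*77 = (⅕)*77 = 77/5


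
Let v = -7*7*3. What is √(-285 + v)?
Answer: 12*I*√3 ≈ 20.785*I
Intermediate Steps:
v = -147 (v = -49*3 = -147)
√(-285 + v) = √(-285 - 147) = √(-432) = 12*I*√3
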